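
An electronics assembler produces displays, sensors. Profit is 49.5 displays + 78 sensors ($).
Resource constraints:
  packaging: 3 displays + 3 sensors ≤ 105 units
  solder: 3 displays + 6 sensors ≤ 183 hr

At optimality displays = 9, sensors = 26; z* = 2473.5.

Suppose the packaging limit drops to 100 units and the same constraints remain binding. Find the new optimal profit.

At the optimum: packaging uses 105 of 105 (binding); solder uses 183 of 183 (binding).
From A_Bᵀ y = c: 3·y_packaging + 3·y_solder = 49.5; 3·y_packaging + 6·y_solder = 78.
→ y_packaging = 7 and y_solder = 9.5.
Δz = y_packaging·Δb = 7 × (-5) = -35, so new z* = 2473.5 − 35 = 2438.5.

2438.5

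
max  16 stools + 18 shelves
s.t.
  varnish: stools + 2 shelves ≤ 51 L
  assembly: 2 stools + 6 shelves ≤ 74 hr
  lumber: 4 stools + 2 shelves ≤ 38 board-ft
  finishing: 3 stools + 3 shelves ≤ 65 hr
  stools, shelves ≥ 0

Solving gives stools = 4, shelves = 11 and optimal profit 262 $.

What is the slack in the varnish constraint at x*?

varnish used = 1·4 + 2·11 = 26; slack = 51 − 26 = 25.

25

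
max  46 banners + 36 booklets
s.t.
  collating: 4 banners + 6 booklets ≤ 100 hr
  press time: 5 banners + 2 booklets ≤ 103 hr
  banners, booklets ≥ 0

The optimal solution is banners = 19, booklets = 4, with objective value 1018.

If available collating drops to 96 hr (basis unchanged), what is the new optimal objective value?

Check each constraint at x*: collating 100/100 (tight); press time 103/103 (tight).
From A_Bᵀ y = c: 4·y_collating + 5·y_press time = 46; 6·y_collating + 2·y_press time = 36.
→ y_collating = 4 and y_press time = 6.
Δz = y_collating·Δb = 4 × (-4) = -16, so new z* = 1018 − 16 = 1002.

1002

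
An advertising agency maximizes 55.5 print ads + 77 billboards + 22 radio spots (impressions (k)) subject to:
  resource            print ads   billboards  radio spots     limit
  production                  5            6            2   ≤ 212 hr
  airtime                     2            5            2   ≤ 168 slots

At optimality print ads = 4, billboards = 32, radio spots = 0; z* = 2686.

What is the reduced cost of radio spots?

Check each constraint at x*: production 212/212 (tight); airtime 168/168 (tight).
From A_Bᵀ y = c: 5·y_production + 2·y_airtime = 55.5; 6·y_production + 5·y_airtime = 77.
Solving: y_production = 9.5, y_airtime = 4.
Reduced cost of radio spots: c₃ − yᵀa₃ = 22 − (9.5·2 + 4·2) = 22 − 27 = -5.

-5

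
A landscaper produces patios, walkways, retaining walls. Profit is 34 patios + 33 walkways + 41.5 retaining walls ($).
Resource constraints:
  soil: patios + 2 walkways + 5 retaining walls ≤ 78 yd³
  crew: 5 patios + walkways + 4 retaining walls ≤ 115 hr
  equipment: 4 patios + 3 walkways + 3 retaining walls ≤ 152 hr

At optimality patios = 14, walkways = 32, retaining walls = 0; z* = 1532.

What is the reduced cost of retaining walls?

-9.5

Check each constraint at x*: soil 78/78 (tight); crew 102/115 (slack 13); equipment 152/152 (tight).
By complementary slackness, y = 0 for the non-binding constraint.
Dual feasibility on the basic columns requires 1·y_soil + 4·y_equipment = 34, 2·y_soil + 3·y_equipment = 33.
→ y_soil = 6 and y_equipment = 7.
Reduced cost of retaining walls: c₃ − yᵀa₃ = 41.5 − (6·5 + 7·3) = 41.5 − 51 = -9.5.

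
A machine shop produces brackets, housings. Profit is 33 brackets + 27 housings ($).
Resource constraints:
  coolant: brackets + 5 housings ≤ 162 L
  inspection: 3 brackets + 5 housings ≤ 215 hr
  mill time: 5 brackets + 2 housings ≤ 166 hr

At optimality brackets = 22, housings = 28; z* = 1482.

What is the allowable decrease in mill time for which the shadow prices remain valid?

101.2

Binding constraints: coolant, mill time. The basis is B = [[1,5],[5,2]] with det -23.
Per unit decrease in mill time, x* moves by d = (-0.2174, 0.0435).
The basis stays optimal until brackets reaches 0; allowable decrease = 101.2 hr.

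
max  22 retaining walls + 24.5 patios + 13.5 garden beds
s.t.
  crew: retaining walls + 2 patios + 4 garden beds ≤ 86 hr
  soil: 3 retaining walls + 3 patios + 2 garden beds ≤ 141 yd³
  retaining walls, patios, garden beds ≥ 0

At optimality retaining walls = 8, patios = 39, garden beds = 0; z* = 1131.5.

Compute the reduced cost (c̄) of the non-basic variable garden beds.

-9.5

Check each constraint at x*: crew 86/86 (tight); soil 141/141 (tight).
Dual feasibility on the basic columns requires 1·y_crew + 3·y_soil = 22, 2·y_crew + 3·y_soil = 24.5.
This yields shadow prices y_crew = 2.5, y_soil = 6.5.
Reduced cost of garden beds: c₃ − yᵀa₃ = 13.5 − (2.5·4 + 6.5·2) = 13.5 − 23 = -9.5.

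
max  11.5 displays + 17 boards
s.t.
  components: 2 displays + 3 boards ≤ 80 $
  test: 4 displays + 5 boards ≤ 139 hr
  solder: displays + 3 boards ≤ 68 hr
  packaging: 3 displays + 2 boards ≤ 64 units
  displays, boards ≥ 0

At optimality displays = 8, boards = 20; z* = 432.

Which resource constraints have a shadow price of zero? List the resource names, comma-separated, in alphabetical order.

components, test

components: 76/80 (slack 4)
test: 132/139 (slack 7)
solder: 68/68 (binding)
packaging: 64/64 (binding)
By complementary slackness, a constraint with positive slack has shadow price 0 → components, test.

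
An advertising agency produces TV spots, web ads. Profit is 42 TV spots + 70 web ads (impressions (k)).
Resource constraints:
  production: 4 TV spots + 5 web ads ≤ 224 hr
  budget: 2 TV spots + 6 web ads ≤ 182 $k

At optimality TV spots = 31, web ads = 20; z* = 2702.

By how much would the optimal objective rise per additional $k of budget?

5

Both production and budget are binding at x*.
Dual feasibility on the basic columns requires 4·y_production + 2·y_budget = 42, 5·y_production + 6·y_budget = 70.
This yields shadow prices y_production = 8, y_budget = 5.
Shadow price of budget = 5.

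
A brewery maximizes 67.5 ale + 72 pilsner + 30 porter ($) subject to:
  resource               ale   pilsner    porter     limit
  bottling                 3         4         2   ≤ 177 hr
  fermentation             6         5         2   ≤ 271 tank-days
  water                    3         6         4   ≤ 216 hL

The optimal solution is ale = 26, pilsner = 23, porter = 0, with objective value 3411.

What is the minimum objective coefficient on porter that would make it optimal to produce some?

36

Binding: fermentation and water. Non-binding: bottling (7 unused).
Since bottling is not tight, its dual is 0.
The binding rows give the dual system: 6·y_fermentation + 3·y_water = 67.5 and 5·y_fermentation + 6·y_water = 72.
Solving: y_fermentation = 9, y_water = 4.5.
porter enters the basis when its profit ≥ yᵀa₃ = 9·2 + 4.5·4 = 36.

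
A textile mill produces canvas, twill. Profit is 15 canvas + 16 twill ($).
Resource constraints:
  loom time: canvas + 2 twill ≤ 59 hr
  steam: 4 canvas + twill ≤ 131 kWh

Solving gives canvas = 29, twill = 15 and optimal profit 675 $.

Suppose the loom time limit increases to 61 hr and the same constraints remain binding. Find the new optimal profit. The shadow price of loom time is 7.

689

Δb = 2, so new z* = 675 + (7)·(2) = 675 + 14 = 689.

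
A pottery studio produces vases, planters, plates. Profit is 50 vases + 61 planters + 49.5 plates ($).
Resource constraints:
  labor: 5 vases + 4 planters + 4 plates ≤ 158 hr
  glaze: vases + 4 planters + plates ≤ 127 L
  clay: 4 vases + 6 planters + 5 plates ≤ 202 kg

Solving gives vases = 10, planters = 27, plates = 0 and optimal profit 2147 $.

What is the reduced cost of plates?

At the optimum: labor uses 158 of 158 (binding); glaze uses 118 of 127 (slack = 9); clay uses 202 of 202 (binding).
Slack constraints have shadow price 0 (complementary slackness).
The binding rows give the dual system: 5·y_labor + 4·y_clay = 50 and 4·y_labor + 6·y_clay = 61.
This yields shadow prices y_labor = 4, y_clay = 7.5.
Reduced cost of plates: c₃ − yᵀa₃ = 49.5 − (4·4 + 7.5·5) = 49.5 − 53.5 = -4.

-4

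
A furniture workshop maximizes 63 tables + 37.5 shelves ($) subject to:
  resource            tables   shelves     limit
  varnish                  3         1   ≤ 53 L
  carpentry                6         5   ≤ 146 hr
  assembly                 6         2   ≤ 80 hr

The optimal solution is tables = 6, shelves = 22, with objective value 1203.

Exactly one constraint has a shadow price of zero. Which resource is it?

varnish: 40/53 (slack 13)
carpentry: 146/146 (binding)
assembly: 80/80 (binding)
By complementary slackness, a constraint with positive slack has shadow price 0 → varnish.

varnish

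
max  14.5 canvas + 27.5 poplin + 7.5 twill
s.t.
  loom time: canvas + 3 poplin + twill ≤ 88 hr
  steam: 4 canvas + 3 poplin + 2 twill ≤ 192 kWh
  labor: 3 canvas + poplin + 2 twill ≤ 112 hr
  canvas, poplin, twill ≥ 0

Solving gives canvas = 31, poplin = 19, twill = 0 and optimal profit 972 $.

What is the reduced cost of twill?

At the optimum: loom time uses 88 of 88 (binding); steam uses 181 of 192 (slack = 11); labor uses 112 of 112 (binding).
Since steam is not tight, its dual is 0.
The binding rows give the dual system: 1·y_loom time + 3·y_labor = 14.5 and 3·y_loom time + 1·y_labor = 27.5.
→ y_loom time = 8.5 and y_labor = 2.
Reduced cost of twill: c₃ − yᵀa₃ = 7.5 − (8.5·1 + 2·2) = 7.5 − 12.5 = -5.

-5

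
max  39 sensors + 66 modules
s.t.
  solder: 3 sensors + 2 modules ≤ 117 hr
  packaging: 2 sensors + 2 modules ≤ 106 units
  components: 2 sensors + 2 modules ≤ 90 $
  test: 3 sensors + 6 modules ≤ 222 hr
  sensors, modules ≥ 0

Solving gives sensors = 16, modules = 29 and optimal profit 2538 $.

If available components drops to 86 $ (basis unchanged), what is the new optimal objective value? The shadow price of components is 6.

2514

Δb = -4, so new z* = 2538 + (6)·(-4) = 2538 − 24 = 2514.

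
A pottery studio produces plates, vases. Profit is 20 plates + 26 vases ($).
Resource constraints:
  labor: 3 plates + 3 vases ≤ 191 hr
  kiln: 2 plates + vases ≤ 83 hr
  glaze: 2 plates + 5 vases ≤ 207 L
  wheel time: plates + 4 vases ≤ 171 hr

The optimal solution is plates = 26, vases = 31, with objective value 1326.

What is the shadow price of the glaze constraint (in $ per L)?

Binding: kiln and glaze. Non-binding: labor (20 unused), wheel time (21 unused).
By complementary slackness, y = 0 for the non-binding constraints.
From A_Bᵀ y = c: 2·y_kiln + 2·y_glaze = 20; 1·y_kiln + 5·y_glaze = 26.
This yields shadow prices y_kiln = 6, y_glaze = 4.
Shadow price of glaze = 4.

4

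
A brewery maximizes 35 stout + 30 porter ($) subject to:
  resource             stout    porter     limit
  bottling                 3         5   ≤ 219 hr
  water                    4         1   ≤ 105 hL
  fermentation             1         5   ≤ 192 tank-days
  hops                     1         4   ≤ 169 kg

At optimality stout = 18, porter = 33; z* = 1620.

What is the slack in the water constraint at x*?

water used = 4·18 + 1·33 = 105; slack = 105 − 105 = 0.

0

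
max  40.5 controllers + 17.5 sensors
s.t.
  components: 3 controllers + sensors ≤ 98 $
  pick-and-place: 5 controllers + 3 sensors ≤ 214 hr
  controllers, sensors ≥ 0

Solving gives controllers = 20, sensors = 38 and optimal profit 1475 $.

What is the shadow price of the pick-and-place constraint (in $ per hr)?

3

Check each constraint at x*: components 98/98 (tight); pick-and-place 214/214 (tight).
Dual feasibility on the basic columns requires 3·y_components + 5·y_pick-and-place = 40.5, 1·y_components + 3·y_pick-and-place = 17.5.
This yields shadow prices y_components = 8.5, y_pick-and-place = 3.
Shadow price of pick-and-place = 3.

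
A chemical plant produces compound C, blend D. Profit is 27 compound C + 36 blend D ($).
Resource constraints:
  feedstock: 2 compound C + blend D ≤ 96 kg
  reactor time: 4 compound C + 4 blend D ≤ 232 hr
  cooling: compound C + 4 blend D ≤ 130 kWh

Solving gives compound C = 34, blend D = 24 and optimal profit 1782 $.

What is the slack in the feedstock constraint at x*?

4

feedstock used = 2·34 + 1·24 = 92; slack = 96 − 92 = 4.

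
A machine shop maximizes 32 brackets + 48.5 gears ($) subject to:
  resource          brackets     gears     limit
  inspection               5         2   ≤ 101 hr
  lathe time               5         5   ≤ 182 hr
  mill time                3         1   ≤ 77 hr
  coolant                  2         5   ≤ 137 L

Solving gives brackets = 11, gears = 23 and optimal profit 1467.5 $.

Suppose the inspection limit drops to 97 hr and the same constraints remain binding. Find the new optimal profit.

1455.5

At the optimum: inspection uses 101 of 101 (binding); lathe time uses 170 of 182 (slack = 12); mill time uses 56 of 77 (slack = 21); coolant uses 137 of 137 (binding).
Slack constraints have shadow price 0 (complementary slackness).
The binding rows give the dual system: 5·y_inspection + 2·y_coolant = 32 and 2·y_inspection + 5·y_coolant = 48.5.
This yields shadow prices y_inspection = 3, y_coolant = 8.5.
Δz = y_inspection·Δb = 3 × (-4) = -12, so new z* = 1467.5 − 12 = 1455.5.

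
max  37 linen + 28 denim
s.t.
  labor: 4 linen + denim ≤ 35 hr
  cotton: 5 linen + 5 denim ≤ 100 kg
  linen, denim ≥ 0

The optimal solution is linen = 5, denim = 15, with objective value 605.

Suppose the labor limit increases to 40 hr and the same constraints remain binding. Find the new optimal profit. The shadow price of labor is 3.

620

Δb = 5, so new z* = 605 + (3)·(5) = 605 + 15 = 620.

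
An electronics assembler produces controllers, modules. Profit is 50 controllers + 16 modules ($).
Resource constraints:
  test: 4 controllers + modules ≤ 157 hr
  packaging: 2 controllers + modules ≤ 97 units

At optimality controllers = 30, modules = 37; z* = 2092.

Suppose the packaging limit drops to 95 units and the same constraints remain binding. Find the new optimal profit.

At the optimum: test uses 157 of 157 (binding); packaging uses 97 of 97 (binding).
Dual feasibility on the basic columns requires 4·y_test + 2·y_packaging = 50, 1·y_test + 1·y_packaging = 16.
This yields shadow prices y_test = 9, y_packaging = 7.
Δz = y_packaging·Δb = 7 × (-2) = -14, so new z* = 2092 − 14 = 2078.

2078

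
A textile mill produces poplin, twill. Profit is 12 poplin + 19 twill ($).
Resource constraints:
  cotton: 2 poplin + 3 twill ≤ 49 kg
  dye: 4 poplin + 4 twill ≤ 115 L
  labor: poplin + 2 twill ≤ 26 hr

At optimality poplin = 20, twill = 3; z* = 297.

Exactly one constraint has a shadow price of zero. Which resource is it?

cotton: 49/49 (binding)
dye: 92/115 (slack 23)
labor: 26/26 (binding)
By complementary slackness, a constraint with positive slack has shadow price 0 → dye.

dye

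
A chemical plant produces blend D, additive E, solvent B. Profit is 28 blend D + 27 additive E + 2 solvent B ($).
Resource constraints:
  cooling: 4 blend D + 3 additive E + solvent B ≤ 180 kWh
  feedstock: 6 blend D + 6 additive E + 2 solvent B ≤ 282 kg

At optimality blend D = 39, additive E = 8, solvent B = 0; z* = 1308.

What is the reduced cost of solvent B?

At the optimum: cooling uses 180 of 180 (binding); feedstock uses 282 of 282 (binding).
The binding rows give the dual system: 4·y_cooling + 6·y_feedstock = 28 and 3·y_cooling + 6·y_feedstock = 27.
Solving: y_cooling = 1, y_feedstock = 4.
Reduced cost of solvent B: c₃ − yᵀa₃ = 2 − (1·1 + 4·2) = 2 − 9 = -7.

-7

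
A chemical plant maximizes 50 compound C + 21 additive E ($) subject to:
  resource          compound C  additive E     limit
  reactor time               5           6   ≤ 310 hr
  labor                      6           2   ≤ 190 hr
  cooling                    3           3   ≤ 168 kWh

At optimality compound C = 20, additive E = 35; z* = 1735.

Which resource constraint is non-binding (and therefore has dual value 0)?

cooling

reactor time: 310/310 (binding)
labor: 190/190 (binding)
cooling: 165/168 (slack 3)
By complementary slackness, a constraint with positive slack has shadow price 0 → cooling.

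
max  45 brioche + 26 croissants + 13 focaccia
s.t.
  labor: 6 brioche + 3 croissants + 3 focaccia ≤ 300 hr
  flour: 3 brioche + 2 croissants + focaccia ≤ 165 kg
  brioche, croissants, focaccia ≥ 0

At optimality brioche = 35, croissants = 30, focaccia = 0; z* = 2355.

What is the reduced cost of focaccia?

-6

Check each constraint at x*: labor 300/300 (tight); flour 165/165 (tight).
The binding rows give the dual system: 6·y_labor + 3·y_flour = 45 and 3·y_labor + 2·y_flour = 26.
This yields shadow prices y_labor = 4, y_flour = 7.
Reduced cost of focaccia: c₃ − yᵀa₃ = 13 − (4·3 + 7·1) = 13 − 19 = -6.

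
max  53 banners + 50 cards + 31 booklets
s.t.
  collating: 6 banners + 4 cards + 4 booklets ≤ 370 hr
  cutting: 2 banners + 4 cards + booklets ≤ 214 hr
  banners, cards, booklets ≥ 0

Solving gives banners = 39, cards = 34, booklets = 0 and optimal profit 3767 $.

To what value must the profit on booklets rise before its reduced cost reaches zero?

33.5

Both collating and cutting are binding at x*.
The binding rows give the dual system: 6·y_collating + 2·y_cutting = 53 and 4·y_collating + 4·y_cutting = 50.
Solving: y_collating = 7, y_cutting = 5.5.
booklets enters the basis when its profit ≥ yᵀa₃ = 7·4 + 5.5·1 = 33.5.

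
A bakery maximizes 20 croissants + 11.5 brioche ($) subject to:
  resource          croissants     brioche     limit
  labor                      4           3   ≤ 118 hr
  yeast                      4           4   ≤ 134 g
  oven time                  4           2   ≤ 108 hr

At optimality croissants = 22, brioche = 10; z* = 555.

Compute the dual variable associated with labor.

1.5

Binding: labor and oven time. Non-binding: yeast (6 unused).
Slack constraints have shadow price 0 (complementary slackness).
The binding rows give the dual system: 4·y_labor + 4·y_oven time = 20 and 3·y_labor + 2·y_oven time = 11.5.
This yields shadow prices y_labor = 1.5, y_oven time = 3.5.
Shadow price of labor = 1.5.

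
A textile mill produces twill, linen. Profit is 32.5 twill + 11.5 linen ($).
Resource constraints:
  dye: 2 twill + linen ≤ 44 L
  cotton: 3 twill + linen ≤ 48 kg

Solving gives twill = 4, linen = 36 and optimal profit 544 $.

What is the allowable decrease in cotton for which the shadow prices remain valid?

Binding constraints: dye, cotton. The basis is B = [[2,1],[3,1]] with det -1.
Per unit decrease in cotton, x* moves by d = (-1, 2).
The basis stays optimal until twill reaches 0; allowable decrease = 4 kg.

4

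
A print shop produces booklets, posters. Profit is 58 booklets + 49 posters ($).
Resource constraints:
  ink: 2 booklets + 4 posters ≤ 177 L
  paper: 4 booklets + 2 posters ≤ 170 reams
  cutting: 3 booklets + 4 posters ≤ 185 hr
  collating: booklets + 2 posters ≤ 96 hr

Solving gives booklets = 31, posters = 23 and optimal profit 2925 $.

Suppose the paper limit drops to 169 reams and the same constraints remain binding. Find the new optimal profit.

2916.5

Check each constraint at x*: ink 154/177 (slack 23); paper 170/170 (tight); cutting 185/185 (tight); collating 77/96 (slack 19).
By complementary slackness, y = 0 for the non-binding constraints.
The binding rows give the dual system: 4·y_paper + 3·y_cutting = 58 and 2·y_paper + 4·y_cutting = 49.
→ y_paper = 8.5 and y_cutting = 8.
Δz = y_paper·Δb = 8.5 × (-1) = -8.5, so new z* = 2925 − 8.5 = 2916.5.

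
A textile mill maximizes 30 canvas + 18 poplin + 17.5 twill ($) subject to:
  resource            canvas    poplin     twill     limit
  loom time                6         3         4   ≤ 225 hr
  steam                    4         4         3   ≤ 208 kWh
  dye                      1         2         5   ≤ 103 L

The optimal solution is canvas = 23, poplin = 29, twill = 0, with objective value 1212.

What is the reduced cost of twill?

Binding: loom time and steam. Non-binding: dye (22 unused).
By complementary slackness, y = 0 for the non-binding constraint.
Dual feasibility on the basic columns requires 6·y_loom time + 4·y_steam = 30, 3·y_loom time + 4·y_steam = 18.
→ y_loom time = 4 and y_steam = 1.5.
Reduced cost of twill: c₃ − yᵀa₃ = 17.5 − (4·4 + 1.5·3) = 17.5 − 20.5 = -3.

-3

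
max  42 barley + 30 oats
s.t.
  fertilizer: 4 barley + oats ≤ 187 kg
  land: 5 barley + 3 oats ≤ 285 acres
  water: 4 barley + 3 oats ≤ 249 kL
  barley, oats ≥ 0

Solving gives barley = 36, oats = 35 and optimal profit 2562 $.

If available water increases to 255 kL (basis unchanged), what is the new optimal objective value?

Binding: land and water. Non-binding: fertilizer (8 unused).
Slack constraints have shadow price 0 (complementary slackness).
From A_Bᵀ y = c: 5·y_land + 4·y_water = 42; 3·y_land + 3·y_water = 30.
→ y_land = 2 and y_water = 8.
Δz = y_water·Δb = 8 × (6) = 48, so new z* = 2562 + 48 = 2610.

2610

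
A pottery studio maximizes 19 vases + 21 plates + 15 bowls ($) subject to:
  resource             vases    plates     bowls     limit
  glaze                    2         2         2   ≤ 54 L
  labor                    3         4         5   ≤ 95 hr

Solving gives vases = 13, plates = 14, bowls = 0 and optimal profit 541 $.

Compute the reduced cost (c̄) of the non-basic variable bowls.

-8

Both glaze and labor are binding at x*.
The binding rows give the dual system: 2·y_glaze + 3·y_labor = 19 and 2·y_glaze + 4·y_labor = 21.
→ y_glaze = 6.5 and y_labor = 2.
Reduced cost of bowls: c₃ − yᵀa₃ = 15 − (6.5·2 + 2·5) = 15 − 23 = -8.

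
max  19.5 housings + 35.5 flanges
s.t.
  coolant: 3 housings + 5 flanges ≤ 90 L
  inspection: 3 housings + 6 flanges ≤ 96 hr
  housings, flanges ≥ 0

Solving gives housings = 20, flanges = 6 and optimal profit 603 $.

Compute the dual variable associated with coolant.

Both coolant and inspection are binding at x*.
From A_Bᵀ y = c: 3·y_coolant + 3·y_inspection = 19.5; 5·y_coolant + 6·y_inspection = 35.5.
→ y_coolant = 3.5 and y_inspection = 3.
Shadow price of coolant = 3.5.

3.5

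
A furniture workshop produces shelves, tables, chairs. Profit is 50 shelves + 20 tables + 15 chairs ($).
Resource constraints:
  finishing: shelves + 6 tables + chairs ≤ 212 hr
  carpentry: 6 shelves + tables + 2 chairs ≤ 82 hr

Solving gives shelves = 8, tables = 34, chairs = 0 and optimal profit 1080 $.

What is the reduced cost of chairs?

At the optimum: finishing uses 212 of 212 (binding); carpentry uses 82 of 82 (binding).
From A_Bᵀ y = c: 1·y_finishing + 6·y_carpentry = 50; 6·y_finishing + 1·y_carpentry = 20.
→ y_finishing = 2 and y_carpentry = 8.
Reduced cost of chairs: c₃ − yᵀa₃ = 15 − (2·1 + 8·2) = 15 − 18 = -3.

-3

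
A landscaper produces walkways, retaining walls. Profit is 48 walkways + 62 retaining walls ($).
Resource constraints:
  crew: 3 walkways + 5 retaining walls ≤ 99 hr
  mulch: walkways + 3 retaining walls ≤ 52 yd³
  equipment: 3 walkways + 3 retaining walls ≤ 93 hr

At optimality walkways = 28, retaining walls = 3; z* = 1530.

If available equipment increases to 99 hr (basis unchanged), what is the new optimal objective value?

1584

Check each constraint at x*: crew 99/99 (tight); mulch 37/52 (slack 15); equipment 93/93 (tight).
Slack constraints have shadow price 0 (complementary slackness).
The binding rows give the dual system: 3·y_crew + 3·y_equipment = 48 and 5·y_crew + 3·y_equipment = 62.
→ y_crew = 7 and y_equipment = 9.
Δz = y_equipment·Δb = 9 × (6) = 54, so new z* = 1530 + 54 = 1584.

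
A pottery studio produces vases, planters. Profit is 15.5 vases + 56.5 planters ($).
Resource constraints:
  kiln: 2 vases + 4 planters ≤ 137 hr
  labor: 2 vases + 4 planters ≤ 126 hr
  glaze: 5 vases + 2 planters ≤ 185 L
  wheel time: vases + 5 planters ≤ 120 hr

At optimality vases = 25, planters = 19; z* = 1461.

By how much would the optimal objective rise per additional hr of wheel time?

Check each constraint at x*: kiln 126/137 (slack 11); labor 126/126 (tight); glaze 163/185 (slack 22); wheel time 120/120 (tight).
Since kiln, glaze are not tight, their duals are 0.
Dual feasibility on the basic columns requires 2·y_labor + 1·y_wheel time = 15.5, 4·y_labor + 5·y_wheel time = 56.5.
This yields shadow prices y_labor = 3.5, y_wheel time = 8.5.
Shadow price of wheel time = 8.5.

8.5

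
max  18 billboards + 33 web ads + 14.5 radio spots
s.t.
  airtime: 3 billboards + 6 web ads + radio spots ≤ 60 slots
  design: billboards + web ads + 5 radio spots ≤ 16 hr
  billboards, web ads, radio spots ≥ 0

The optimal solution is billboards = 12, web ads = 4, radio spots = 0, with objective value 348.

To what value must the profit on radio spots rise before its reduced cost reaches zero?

Both airtime and design are binding at x*.
Dual feasibility on the basic columns requires 3·y_airtime + 1·y_design = 18, 6·y_airtime + 1·y_design = 33.
This yields shadow prices y_airtime = 5, y_design = 3.
radio spots enters the basis when its profit ≥ yᵀa₃ = 5·1 + 3·5 = 20.

20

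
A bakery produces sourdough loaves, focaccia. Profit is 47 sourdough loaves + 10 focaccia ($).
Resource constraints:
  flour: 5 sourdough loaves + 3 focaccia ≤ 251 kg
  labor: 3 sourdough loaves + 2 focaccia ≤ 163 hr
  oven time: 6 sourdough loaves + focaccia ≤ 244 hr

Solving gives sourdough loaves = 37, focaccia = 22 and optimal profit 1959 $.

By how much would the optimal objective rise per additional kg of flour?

1

At the optimum: flour uses 251 of 251 (binding); labor uses 155 of 163 (slack = 8); oven time uses 244 of 244 (binding).
Slack constraints have shadow price 0 (complementary slackness).
Dual feasibility on the basic columns requires 5·y_flour + 6·y_oven time = 47, 3·y_flour + 1·y_oven time = 10.
Solving: y_flour = 1, y_oven time = 7.
Shadow price of flour = 1.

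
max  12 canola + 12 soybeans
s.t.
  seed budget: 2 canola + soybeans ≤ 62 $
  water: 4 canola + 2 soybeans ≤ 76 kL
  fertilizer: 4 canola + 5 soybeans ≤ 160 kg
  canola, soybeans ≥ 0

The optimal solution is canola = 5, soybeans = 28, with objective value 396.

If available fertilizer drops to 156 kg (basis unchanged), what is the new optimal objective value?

Binding: water and fertilizer. Non-binding: seed budget (24 unused).
By complementary slackness, y = 0 for the non-binding constraint.
Dual feasibility on the basic columns requires 4·y_water + 4·y_fertilizer = 12, 2·y_water + 5·y_fertilizer = 12.
→ y_water = 1 and y_fertilizer = 2.
Δz = y_fertilizer·Δb = 2 × (-4) = -8, so new z* = 396 − 8 = 388.

388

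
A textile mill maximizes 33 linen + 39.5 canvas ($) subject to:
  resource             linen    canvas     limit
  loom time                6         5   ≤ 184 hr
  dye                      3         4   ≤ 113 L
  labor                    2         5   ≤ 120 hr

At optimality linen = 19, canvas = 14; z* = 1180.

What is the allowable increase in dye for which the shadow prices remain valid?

Binding constraints: loom time, dye. The basis is B = [[6,5],[3,4]] with det 9.
Per unit increase in dye, x* moves by d = (-0.5556, 0.6667).
The basis stays optimal until labor becomes binding; allowable increase = 5.4 L.

5.4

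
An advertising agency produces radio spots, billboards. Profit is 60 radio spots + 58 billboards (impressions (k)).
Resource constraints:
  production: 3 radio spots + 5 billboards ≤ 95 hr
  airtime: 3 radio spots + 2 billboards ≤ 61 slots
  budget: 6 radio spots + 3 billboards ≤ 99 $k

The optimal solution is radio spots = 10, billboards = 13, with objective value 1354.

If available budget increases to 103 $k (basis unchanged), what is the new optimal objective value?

Check each constraint at x*: production 95/95 (tight); airtime 56/61 (slack 5); budget 99/99 (tight).
Since airtime is not tight, its dual is 0.
The binding rows give the dual system: 3·y_production + 6·y_budget = 60 and 5·y_production + 3·y_budget = 58.
Solving: y_production = 8, y_budget = 6.
Δz = y_budget·Δb = 6 × (4) = 24, so new z* = 1354 + 24 = 1378.

1378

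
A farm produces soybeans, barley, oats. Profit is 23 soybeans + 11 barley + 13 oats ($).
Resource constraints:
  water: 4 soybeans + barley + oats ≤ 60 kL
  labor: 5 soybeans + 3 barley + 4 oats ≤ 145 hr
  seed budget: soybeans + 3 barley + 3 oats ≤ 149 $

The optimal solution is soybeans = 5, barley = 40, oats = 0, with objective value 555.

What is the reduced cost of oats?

-1

Check each constraint at x*: water 60/60 (tight); labor 145/145 (tight); seed budget 125/149 (slack 24).
Since seed budget is not tight, its dual is 0.
Dual feasibility on the basic columns requires 4·y_water + 5·y_labor = 23, 1·y_water + 3·y_labor = 11.
This yields shadow prices y_water = 2, y_labor = 3.
Reduced cost of oats: c₃ − yᵀa₃ = 13 − (2·1 + 3·4) = 13 − 14 = -1.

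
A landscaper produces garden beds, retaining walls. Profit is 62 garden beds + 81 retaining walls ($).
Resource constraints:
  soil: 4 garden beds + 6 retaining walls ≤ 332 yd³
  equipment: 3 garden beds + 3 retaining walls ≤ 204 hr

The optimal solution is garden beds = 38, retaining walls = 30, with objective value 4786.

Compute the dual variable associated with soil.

At the optimum: soil uses 332 of 332 (binding); equipment uses 204 of 204 (binding).
The binding rows give the dual system: 4·y_soil + 3·y_equipment = 62 and 6·y_soil + 3·y_equipment = 81.
This yields shadow prices y_soil = 9.5, y_equipment = 8.
Shadow price of soil = 9.5.

9.5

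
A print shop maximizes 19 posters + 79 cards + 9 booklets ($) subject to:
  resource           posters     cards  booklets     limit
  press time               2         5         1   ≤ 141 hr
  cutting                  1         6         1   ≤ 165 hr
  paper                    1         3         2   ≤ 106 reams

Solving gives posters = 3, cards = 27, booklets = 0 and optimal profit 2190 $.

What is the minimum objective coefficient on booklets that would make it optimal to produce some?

14

At the optimum: press time uses 141 of 141 (binding); cutting uses 165 of 165 (binding); paper uses 84 of 106 (slack = 22).
By complementary slackness, y = 0 for the non-binding constraint.
The binding rows give the dual system: 2·y_press time + 1·y_cutting = 19 and 5·y_press time + 6·y_cutting = 79.
Solving: y_press time = 5, y_cutting = 9.
booklets enters the basis when its profit ≥ yᵀa₃ = 5·1 + 9·1 = 14.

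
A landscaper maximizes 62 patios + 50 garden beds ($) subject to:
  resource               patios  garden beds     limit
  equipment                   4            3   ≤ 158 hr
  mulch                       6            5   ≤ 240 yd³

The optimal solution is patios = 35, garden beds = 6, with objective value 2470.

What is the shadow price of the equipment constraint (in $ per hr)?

5

At the optimum: equipment uses 158 of 158 (binding); mulch uses 240 of 240 (binding).
From A_Bᵀ y = c: 4·y_equipment + 6·y_mulch = 62; 3·y_equipment + 5·y_mulch = 50.
Solving: y_equipment = 5, y_mulch = 7.
Shadow price of equipment = 5.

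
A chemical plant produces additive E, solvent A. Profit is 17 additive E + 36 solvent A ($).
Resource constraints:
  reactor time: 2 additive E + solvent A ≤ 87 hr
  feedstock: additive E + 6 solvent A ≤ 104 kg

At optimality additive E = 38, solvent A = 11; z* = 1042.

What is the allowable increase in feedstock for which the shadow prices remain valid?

Binding constraints: reactor time, feedstock. The basis is B = [[2,1],[1,6]] with det 11.
Per unit increase in feedstock, x* moves by d = (-0.0909, 0.1818).
The basis stays optimal until additive E reaches 0; allowable increase = 418 kg.

418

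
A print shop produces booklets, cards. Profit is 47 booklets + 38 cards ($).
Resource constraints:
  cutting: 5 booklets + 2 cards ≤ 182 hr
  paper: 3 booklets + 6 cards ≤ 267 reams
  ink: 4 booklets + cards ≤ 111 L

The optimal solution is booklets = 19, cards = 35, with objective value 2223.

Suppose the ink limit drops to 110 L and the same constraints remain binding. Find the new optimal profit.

2215

At the optimum: cutting uses 165 of 182 (slack = 17); paper uses 267 of 267 (binding); ink uses 111 of 111 (binding).
Slack constraints have shadow price 0 (complementary slackness).
Dual feasibility on the basic columns requires 3·y_paper + 4·y_ink = 47, 6·y_paper + 1·y_ink = 38.
Solving: y_paper = 5, y_ink = 8.
Δz = y_ink·Δb = 8 × (-1) = -8, so new z* = 2223 − 8 = 2215.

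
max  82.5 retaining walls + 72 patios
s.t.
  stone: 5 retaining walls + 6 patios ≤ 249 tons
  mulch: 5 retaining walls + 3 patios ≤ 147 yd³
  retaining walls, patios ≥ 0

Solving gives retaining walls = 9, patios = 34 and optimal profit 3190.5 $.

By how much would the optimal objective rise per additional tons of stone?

Check each constraint at x*: stone 249/249 (tight); mulch 147/147 (tight).
Dual feasibility on the basic columns requires 5·y_stone + 5·y_mulch = 82.5, 6·y_stone + 3·y_mulch = 72.
This yields shadow prices y_stone = 7.5, y_mulch = 9.
Shadow price of stone = 7.5.

7.5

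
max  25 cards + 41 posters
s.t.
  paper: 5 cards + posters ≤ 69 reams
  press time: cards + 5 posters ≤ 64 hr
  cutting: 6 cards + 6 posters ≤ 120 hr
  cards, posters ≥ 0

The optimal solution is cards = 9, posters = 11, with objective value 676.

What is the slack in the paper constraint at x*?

13

paper used = 5·9 + 1·11 = 56; slack = 69 − 56 = 13.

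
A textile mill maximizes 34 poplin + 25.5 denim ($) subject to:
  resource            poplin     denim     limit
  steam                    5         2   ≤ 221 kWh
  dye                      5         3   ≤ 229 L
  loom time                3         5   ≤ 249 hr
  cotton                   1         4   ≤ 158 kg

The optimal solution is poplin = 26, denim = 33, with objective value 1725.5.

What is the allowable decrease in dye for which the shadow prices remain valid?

110.5

Binding constraints: dye, cotton. The basis is B = [[5,3],[1,4]] with det 17.
Per unit decrease in dye, x* moves by d = (-0.2353, 0.0588).
The basis stays optimal until poplin reaches 0; allowable decrease = 110.5 L.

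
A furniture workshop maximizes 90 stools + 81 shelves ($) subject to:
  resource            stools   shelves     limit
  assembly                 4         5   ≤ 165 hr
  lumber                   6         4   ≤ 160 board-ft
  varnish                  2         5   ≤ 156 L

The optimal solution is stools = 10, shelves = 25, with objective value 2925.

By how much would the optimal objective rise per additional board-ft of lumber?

9

At the optimum: assembly uses 165 of 165 (binding); lumber uses 160 of 160 (binding); varnish uses 145 of 156 (slack = 11).
Slack constraints have shadow price 0 (complementary slackness).
From A_Bᵀ y = c: 4·y_assembly + 6·y_lumber = 90; 5·y_assembly + 4·y_lumber = 81.
→ y_assembly = 9 and y_lumber = 9.
Shadow price of lumber = 9.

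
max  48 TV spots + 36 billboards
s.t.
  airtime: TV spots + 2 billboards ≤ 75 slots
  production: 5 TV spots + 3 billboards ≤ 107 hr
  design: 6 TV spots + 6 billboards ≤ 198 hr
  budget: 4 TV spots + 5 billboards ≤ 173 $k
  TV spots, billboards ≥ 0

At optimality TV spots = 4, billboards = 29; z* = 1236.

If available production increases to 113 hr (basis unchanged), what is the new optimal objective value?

At the optimum: airtime uses 62 of 75 (slack = 13); production uses 107 of 107 (binding); design uses 198 of 198 (binding); budget uses 161 of 173 (slack = 12).
By complementary slackness, y = 0 for the non-binding constraints.
From A_Bᵀ y = c: 5·y_production + 6·y_design = 48; 3·y_production + 6·y_design = 36.
This yields shadow prices y_production = 6, y_design = 3.
Δz = y_production·Δb = 6 × (6) = 36, so new z* = 1236 + 36 = 1272.

1272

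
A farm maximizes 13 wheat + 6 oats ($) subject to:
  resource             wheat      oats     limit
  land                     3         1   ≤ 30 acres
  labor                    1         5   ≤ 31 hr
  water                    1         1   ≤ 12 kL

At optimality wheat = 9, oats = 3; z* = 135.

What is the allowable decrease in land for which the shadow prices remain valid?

Binding constraints: land, water. The basis is B = [[3,1],[1,1]] with det 2.
Per unit decrease in land, x* moves by d = (-0.5, 0.5).
The basis stays optimal until labor becomes binding; allowable decrease = 3.5 acres.

3.5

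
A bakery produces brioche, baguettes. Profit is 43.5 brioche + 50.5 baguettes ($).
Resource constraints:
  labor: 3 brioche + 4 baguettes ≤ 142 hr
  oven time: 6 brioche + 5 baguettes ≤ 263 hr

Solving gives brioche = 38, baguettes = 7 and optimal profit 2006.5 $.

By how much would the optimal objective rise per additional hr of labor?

At the optimum: labor uses 142 of 142 (binding); oven time uses 263 of 263 (binding).
The binding rows give the dual system: 3·y_labor + 6·y_oven time = 43.5 and 4·y_labor + 5·y_oven time = 50.5.
→ y_labor = 9.5 and y_oven time = 2.5.
Shadow price of labor = 9.5.

9.5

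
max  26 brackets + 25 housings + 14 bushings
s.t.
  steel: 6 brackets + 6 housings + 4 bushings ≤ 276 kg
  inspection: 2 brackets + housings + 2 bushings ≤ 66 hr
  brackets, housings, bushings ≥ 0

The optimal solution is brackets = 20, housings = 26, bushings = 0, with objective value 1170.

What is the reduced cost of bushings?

-4

Check each constraint at x*: steel 276/276 (tight); inspection 66/66 (tight).
Dual feasibility on the basic columns requires 6·y_steel + 2·y_inspection = 26, 6·y_steel + 1·y_inspection = 25.
Solving: y_steel = 4, y_inspection = 1.
Reduced cost of bushings: c₃ − yᵀa₃ = 14 − (4·4 + 1·2) = 14 − 18 = -4.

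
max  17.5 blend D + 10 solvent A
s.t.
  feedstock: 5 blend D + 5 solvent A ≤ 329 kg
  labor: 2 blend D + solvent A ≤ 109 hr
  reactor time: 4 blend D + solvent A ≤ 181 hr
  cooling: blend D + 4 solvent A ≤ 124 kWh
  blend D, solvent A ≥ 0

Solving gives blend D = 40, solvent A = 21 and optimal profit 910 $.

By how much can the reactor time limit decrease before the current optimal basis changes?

150

Binding constraints: reactor time, cooling. The basis is B = [[4,1],[1,4]] with det 15.
Per unit decrease in reactor time, x* moves by d = (-0.2667, 0.0667).
The basis stays optimal until blend D reaches 0; allowable decrease = 150 hr.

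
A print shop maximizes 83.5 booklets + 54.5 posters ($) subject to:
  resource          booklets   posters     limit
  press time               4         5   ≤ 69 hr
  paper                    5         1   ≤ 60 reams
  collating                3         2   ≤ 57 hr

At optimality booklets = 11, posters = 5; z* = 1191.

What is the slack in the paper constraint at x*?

0

paper used = 5·11 + 1·5 = 60; slack = 60 − 60 = 0.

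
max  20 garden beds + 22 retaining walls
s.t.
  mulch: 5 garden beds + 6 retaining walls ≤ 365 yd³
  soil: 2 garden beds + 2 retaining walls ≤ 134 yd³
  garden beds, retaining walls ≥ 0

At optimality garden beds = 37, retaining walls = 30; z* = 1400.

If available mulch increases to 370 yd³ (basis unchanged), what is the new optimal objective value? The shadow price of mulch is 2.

1410

Δb = 5, so new z* = 1400 + (2)·(5) = 1400 + 10 = 1410.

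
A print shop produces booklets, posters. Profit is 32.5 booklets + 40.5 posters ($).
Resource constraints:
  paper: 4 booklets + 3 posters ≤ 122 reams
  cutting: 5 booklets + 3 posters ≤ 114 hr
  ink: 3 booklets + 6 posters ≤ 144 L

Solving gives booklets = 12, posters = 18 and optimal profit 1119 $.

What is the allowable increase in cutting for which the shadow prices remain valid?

Binding constraints: cutting, ink. The basis is B = [[5,3],[3,6]] with det 21.
Per unit increase in cutting, x* moves by d = (0.2857, -0.1429).
The basis stays optimal until paper becomes binding; allowable increase = 28 hr.

28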